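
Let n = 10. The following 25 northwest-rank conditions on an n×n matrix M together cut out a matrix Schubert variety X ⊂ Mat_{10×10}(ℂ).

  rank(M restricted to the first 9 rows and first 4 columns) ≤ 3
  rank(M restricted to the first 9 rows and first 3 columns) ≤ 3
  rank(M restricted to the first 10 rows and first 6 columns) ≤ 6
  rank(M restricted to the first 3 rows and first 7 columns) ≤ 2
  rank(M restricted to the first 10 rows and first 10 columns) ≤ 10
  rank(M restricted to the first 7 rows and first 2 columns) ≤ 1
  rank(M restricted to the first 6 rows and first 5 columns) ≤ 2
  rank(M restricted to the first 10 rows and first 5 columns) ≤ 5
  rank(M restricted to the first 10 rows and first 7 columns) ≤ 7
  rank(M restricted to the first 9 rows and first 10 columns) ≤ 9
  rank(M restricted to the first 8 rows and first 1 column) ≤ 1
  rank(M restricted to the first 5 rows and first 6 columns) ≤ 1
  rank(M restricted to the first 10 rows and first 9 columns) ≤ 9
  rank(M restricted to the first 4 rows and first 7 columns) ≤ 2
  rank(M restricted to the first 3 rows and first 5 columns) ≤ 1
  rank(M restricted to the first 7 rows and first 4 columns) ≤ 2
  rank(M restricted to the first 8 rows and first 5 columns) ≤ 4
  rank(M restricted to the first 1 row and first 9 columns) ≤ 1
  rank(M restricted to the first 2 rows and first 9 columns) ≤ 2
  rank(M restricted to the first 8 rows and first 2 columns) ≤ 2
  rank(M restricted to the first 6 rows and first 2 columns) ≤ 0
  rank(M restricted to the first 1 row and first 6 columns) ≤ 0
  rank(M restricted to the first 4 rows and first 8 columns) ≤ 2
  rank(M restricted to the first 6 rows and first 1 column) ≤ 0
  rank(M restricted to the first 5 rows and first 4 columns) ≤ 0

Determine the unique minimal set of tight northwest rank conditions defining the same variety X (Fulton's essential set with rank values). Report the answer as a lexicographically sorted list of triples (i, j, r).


Computing R[i][j] = min implied NW-rank bound (n=10, 25 conditions):

  i=1: 0 0 0 0 0 0 1 1 1 1
  i=2: 0 0 0 0 1 1 2 2 2 2
  i=3: 0 0 0 0 1 1 2 2 3 3
  i=4: 0 0 0 0 1 1 2 2 3 4
  i=5: 0 0 0 0 1 1 2 3 4 5
  i=6: 0 0 1 1 2 2 3 4 5 6
  i=7: 1 1 2 2 3 3 4 5 6 7
  i=8: 1 2 3 3 4 4 5 6 7 8
  i=9: 1 2 3 3 4 5 6 7 8 9
  i=10: 1 2 3 4 5 6 7 8 9 10

hence w(1..10) = (7, 5, 9, 10, 8, 3, 1, 2, 6, 4).

D(w) has 30 cells with 6 SE-corners; essential set:

[(1, 6, 0), (4, 8, 2), (5, 4, 0), (5, 6, 1), (6, 2, 0), (9, 4, 3)]


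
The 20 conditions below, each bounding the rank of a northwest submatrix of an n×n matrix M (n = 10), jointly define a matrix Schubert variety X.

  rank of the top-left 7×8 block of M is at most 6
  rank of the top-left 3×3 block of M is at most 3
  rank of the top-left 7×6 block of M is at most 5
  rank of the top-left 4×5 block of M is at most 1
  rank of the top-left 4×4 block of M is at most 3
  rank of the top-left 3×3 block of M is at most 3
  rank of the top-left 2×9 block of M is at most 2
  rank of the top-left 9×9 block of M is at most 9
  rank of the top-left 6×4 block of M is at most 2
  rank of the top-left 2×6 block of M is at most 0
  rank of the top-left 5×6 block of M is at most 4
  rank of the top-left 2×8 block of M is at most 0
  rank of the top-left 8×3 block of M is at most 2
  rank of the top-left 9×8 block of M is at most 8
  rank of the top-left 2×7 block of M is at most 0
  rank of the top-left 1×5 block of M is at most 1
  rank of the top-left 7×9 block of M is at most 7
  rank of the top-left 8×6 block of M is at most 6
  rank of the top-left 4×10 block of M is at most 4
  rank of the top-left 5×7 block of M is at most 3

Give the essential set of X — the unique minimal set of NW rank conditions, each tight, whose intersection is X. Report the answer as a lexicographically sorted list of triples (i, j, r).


Computing R[i][j] = min implied NW-rank bound (n=10, 20 conditions):

  row 1: 0 0 0 0 0 0 0 0 1 1
  row 2: 0 0 0 0 0 0 0 0 1 2
  row 3: 1 1 1 1 1 1 1 1 2 3
  row 4: 1 1 1 1 1 2 2 2 3 4
  row 5: 1 2 2 2 2 3 3 3 4 5
  row 6: 1 2 2 2 3 4 4 4 5 6
  row 7: 1 2 2 3 4 5 5 5 6 7
  row 8: 1 2 2 3 4 5 6 6 7 8
  row 9: 1 2 3 4 5 6 7 7 8 9
  row 10: 1 2 3 4 5 6 7 8 9 10

the unique w with this rank table is (9, 10, 1, 6, 2, 5, 4, 7, 3, 8).

Fulton essential set (4 of the 24 Rothe cells):

[(2, 8, 0), (4, 5, 1), (6, 4, 2), (8, 3, 2)]


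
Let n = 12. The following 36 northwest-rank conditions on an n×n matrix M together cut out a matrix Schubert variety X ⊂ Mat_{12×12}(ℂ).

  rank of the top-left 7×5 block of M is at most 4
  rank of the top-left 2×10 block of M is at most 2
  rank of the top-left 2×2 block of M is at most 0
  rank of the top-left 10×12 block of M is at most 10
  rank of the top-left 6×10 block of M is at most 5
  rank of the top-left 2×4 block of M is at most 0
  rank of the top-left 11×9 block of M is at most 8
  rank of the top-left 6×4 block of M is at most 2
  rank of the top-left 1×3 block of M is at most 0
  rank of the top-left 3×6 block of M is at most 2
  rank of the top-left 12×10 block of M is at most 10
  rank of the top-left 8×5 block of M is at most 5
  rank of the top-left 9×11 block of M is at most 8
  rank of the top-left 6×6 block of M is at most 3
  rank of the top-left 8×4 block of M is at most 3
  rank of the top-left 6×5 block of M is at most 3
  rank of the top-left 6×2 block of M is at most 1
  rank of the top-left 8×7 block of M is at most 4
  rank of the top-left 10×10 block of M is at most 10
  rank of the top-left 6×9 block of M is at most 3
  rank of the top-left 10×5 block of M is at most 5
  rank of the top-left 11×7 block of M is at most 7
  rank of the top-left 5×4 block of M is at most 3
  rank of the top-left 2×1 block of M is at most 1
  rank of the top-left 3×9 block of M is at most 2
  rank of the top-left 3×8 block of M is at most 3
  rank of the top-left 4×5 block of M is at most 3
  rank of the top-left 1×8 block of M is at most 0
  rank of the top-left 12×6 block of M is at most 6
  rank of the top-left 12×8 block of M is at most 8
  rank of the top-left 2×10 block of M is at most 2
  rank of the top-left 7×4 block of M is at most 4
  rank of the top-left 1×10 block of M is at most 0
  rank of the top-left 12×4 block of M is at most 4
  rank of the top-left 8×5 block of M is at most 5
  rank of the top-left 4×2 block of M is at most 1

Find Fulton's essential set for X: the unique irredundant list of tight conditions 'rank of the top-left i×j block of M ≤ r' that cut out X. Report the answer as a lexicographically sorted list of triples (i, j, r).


Computing R[i][j] = min implied NW-rank bound (n=12, 36 conditions):

  i=1: 0 0 0 0 0 0 0 0 0 0 1 1
  i=2: 0 0 0 0 1 1 1 1 1 1 2 2
  i=3: 1 1 1 1 2 2 2 2 2 2 3 3
  i=4: 1 1 2 2 3 3 3 3 3 3 4 4
  i=5: 1 1 2 2 3 3 3 3 3 4 5 5
  i=6: 1 1 2 2 3 3 3 3 3 4 5 6
  i=7: 1 2 3 3 4 4 4 4 4 5 6 7
  i=8: 1 2 3 3 4 4 4 5 5 6 7 8
  i=9: 1 2 3 4 5 5 5 6 6 7 8 9
  i=10: 1 2 3 4 5 6 6 7 7 8 9 10
  i=11: 1 2 3 4 5 6 7 8 8 9 10 11
  i=12: 1 2 3 4 5 6 7 8 9 10 11 12

giving w = (11, 5, 1, 3, 10, 12, 2, 8, 4, 6, 7, 9) via Δ²R.

Rothe diagram D(w) (30 cells), 7 SE-corners (essential conditions):

[(1, 10, 0), (2, 4, 0), (6, 2, 1), (6, 4, 2), (6, 9, 3), (8, 4, 3), (8, 7, 4)]


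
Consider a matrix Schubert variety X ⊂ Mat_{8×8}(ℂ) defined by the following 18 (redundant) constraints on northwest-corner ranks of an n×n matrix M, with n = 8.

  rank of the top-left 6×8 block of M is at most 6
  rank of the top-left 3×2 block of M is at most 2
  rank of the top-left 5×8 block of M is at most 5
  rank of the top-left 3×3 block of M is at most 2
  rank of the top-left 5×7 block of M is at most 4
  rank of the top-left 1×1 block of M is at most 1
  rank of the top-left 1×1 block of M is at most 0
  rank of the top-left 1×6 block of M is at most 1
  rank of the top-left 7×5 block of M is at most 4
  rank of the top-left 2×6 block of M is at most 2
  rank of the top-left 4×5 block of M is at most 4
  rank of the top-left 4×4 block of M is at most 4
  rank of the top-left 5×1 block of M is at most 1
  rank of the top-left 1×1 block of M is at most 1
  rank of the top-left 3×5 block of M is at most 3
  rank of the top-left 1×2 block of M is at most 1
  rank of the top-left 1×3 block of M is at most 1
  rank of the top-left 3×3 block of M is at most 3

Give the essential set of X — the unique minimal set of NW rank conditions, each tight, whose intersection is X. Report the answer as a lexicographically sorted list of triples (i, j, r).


Recovering R(i,j) via the rank-extension bound from the 18 conditions:

  R[1]: 0 1 1 1 1 1 1 1
  R[2]: 1 2 2 2 2 2 2 2
  R[3]: 1 2 2 3 3 3 3 3
  R[4]: 1 2 3 4 4 4 4 4
  R[5]: 1 2 3 4 4 4 4 5
  R[6]: 1 2 3 4 4 5 5 6
  R[7]: 1 2 3 4 4 5 6 7
  R[8]: 1 2 3 4 5 6 7 8

hence w(1..8) = (2, 1, 4, 3, 8, 6, 7, 5).

4 SE-corners of the 7-cell Rothe diagram give Ess(w):

[(1, 1, 0), (3, 3, 2), (5, 7, 4), (7, 5, 4)]


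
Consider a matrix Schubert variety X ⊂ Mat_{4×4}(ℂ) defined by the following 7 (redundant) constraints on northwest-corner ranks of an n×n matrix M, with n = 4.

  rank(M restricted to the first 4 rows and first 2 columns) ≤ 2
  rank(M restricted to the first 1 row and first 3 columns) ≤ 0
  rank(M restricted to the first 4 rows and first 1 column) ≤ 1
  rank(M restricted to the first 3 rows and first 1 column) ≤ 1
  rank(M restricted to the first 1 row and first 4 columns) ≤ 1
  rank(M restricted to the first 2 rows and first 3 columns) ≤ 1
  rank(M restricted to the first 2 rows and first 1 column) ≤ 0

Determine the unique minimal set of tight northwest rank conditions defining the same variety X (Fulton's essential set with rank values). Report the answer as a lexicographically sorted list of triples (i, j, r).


Rank table r_w(4×4) implied by the 7 constraints:

  row 1: 0 | 0 | 0 | 1
  row 2: 0 | 1 | 1 | 2
  row 3: 1 | 2 | 2 | 3
  row 4: 1 | 2 | 3 | 4

hence w(1..4) = (4, 2, 1, 3).

D(w) has 4 cells with 2 SE-corners; essential set:

[(1, 3, 0), (2, 1, 0)]


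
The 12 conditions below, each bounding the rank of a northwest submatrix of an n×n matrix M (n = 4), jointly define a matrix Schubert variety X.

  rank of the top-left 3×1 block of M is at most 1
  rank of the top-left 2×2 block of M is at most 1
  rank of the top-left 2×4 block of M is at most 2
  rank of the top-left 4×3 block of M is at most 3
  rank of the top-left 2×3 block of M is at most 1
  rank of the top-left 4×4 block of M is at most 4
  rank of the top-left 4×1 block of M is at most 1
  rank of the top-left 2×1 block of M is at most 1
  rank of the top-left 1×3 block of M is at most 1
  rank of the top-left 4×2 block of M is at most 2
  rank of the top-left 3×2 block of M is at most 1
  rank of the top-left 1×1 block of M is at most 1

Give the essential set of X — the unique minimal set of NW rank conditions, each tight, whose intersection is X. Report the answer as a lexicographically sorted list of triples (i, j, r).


Propagating the 12 rank bounds to every northwest block:

  1, 1, 1, 1
  1, 1, 1, 2
  1, 1, 2, 3
  1, 2, 3, 4

the unique w with this rank table is (1, 4, 3, 2).

Rothe diagram D(w) (3 cells), 2 SE-corners (essential conditions):

[(2, 3, 1), (3, 2, 1)]


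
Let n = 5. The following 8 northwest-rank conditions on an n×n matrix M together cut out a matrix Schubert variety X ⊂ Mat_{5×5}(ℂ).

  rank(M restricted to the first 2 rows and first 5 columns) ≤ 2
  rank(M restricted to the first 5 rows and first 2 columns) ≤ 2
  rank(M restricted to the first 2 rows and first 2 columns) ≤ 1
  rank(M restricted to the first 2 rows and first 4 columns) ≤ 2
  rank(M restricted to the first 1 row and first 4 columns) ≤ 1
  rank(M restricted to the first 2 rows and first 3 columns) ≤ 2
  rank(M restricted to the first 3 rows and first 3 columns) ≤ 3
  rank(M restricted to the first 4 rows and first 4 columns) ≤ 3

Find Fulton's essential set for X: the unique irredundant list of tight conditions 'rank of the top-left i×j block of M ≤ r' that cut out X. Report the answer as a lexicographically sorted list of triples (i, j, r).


Recovering R(i,j) via the rank-extension bound from the 8 conditions:

  1  1  1  1  1
  1  1  2  2  2
  1  2  3  3  3
  1  2  3  3  4
  1  2  3  4  5

the unique w with this rank table is (1, 3, 2, 5, 4).

|D(w)|=2, |Ess(w)|=2:

[(2, 2, 1), (4, 4, 3)]


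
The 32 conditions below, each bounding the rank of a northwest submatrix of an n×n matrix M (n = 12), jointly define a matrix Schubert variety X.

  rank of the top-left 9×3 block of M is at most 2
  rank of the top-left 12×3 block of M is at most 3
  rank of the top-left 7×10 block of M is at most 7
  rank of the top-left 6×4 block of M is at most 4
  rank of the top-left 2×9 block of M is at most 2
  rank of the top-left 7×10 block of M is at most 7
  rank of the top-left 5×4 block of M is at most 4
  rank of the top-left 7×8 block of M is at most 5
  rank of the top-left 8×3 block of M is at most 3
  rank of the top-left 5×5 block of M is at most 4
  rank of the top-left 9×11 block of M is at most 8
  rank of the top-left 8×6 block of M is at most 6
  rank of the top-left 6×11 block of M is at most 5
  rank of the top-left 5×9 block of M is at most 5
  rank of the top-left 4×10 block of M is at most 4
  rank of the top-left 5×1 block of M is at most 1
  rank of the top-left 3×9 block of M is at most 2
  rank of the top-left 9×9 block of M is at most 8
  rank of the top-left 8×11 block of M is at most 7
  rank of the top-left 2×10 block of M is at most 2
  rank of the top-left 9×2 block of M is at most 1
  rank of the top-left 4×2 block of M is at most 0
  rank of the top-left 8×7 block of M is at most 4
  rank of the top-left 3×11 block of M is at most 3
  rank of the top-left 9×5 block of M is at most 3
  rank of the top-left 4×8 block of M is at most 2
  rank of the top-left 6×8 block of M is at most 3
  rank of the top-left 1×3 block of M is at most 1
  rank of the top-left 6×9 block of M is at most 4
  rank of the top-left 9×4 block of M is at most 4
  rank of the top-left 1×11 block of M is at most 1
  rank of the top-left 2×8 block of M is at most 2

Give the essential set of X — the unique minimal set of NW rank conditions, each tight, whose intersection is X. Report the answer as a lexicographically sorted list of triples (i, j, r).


Rank table r_w(12×12) implied by the 32 constraints:

  i=1: 0, 0, 1, 1, 1, 1, 1, 1, 1, 1, 1, 1
  i=2: 0, 0, 1, 2, 2, 2, 2, 2, 2, 2, 2, 2
  i=3: 0, 0, 1, 2, 2, 2, 2, 2, 2, 3, 3, 3
  i=4: 0, 0, 1, 2, 2, 2, 2, 2, 3, 4, 4, 4
  i=5: 1, 1, 2, 3, 3, 3, 3, 3, 4, 5, 5, 5
  i=6: 1, 1, 2, 3, 3, 3, 3, 3, 4, 5, 5, 6
  i=7: 1, 1, 2, 3, 3, 4, 4, 4, 5, 6, 6, 7
  i=8: 1, 1, 2, 3, 3, 4, 4, 5, 6, 7, 7, 8
  i=9: 1, 1, 2, 3, 3, 4, 5, 6, 7, 8, 8, 9
  i=10: 1, 2, 3, 4, 4, 5, 6, 7, 8, 9, 9, 10
  i=11: 1, 2, 3, 4, 5, 6, 7, 8, 9, 10, 10, 11
  i=12: 1, 2, 3, 4, 5, 6, 7, 8, 9, 10, 11, 12

hence w(1..12) = (3, 4, 10, 9, 1, 12, 6, 8, 7, 2, 5, 11).

8 SE-corners of the 30-cell Rothe diagram give Ess(w):

[(3, 9, 2), (4, 2, 0), (4, 8, 2), (6, 8, 3), (6, 11, 5), (8, 7, 4), (9, 2, 1), (9, 5, 3)]


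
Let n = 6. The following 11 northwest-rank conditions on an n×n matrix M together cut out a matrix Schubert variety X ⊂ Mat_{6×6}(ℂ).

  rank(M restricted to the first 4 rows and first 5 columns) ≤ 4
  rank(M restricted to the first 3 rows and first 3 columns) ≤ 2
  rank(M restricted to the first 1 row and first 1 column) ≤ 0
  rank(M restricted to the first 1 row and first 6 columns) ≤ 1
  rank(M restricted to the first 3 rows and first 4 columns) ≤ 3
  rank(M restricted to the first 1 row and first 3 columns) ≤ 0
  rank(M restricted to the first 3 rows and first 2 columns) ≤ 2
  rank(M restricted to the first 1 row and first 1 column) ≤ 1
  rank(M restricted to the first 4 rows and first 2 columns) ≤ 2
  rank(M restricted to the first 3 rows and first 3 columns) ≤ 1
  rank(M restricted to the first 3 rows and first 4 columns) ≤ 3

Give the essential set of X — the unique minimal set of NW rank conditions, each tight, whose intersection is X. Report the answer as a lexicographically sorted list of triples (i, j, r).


Rank table r_w(6×6) implied by the 11 constraints:

  row 1: 0 0 0 1 1 1
  row 2: 1 1 1 2 2 2
  row 3: 1 1 1 2 3 3
  row 4: 1 2 2 3 4 4
  row 5: 1 2 3 4 5 5
  row 6: 1 2 3 4 5 6

reading off 1-entries of Δ²R: w = (4, 1, 5, 2, 3, 6).

D(w) has 5 cells with 2 SE-corners; essential set:

[(1, 3, 0), (3, 3, 1)]


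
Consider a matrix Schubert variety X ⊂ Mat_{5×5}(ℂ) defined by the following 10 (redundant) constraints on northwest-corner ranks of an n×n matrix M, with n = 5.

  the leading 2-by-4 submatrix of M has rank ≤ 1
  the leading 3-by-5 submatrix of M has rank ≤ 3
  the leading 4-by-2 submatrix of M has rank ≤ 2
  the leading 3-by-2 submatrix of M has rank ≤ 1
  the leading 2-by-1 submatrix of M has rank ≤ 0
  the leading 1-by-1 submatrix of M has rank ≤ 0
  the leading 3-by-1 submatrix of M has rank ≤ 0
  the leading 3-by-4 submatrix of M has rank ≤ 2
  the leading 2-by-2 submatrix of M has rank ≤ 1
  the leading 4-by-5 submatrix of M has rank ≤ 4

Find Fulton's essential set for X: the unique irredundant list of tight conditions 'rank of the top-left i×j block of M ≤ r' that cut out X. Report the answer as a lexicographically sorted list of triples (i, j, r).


Reconstructing r_w from the 10 given conditions:

  row 1: 0, 1, 1, 1, 1
  row 2: 0, 1, 1, 1, 2
  row 3: 0, 1, 2, 2, 3
  row 4: 1, 2, 3, 3, 4
  row 5: 1, 2, 3, 4, 5

hence w(1..5) = (2, 5, 3, 1, 4).

|D(w)|=5, |Ess(w)|=2:

[(2, 4, 1), (3, 1, 0)]


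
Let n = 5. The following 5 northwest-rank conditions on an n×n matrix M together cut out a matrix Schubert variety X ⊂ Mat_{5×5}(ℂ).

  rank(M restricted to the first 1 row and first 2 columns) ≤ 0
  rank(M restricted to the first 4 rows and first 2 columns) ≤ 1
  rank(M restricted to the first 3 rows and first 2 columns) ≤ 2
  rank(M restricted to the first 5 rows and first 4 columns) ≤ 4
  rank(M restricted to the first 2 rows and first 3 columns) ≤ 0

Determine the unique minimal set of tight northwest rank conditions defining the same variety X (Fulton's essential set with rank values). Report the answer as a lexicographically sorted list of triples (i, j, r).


The tightest implied rank at each (i,j), from the 5 conditions:

  row 1: 0  0  0  1  1
  row 2: 0  0  0  1  2
  row 3: 1  1  1  2  3
  row 4: 1  1  2  3  4
  row 5: 1  2  3  4  5

giving w = (4, 5, 1, 3, 2) via Δ²R.

|D(w)|=7, |Ess(w)|=2:

[(2, 3, 0), (4, 2, 1)]


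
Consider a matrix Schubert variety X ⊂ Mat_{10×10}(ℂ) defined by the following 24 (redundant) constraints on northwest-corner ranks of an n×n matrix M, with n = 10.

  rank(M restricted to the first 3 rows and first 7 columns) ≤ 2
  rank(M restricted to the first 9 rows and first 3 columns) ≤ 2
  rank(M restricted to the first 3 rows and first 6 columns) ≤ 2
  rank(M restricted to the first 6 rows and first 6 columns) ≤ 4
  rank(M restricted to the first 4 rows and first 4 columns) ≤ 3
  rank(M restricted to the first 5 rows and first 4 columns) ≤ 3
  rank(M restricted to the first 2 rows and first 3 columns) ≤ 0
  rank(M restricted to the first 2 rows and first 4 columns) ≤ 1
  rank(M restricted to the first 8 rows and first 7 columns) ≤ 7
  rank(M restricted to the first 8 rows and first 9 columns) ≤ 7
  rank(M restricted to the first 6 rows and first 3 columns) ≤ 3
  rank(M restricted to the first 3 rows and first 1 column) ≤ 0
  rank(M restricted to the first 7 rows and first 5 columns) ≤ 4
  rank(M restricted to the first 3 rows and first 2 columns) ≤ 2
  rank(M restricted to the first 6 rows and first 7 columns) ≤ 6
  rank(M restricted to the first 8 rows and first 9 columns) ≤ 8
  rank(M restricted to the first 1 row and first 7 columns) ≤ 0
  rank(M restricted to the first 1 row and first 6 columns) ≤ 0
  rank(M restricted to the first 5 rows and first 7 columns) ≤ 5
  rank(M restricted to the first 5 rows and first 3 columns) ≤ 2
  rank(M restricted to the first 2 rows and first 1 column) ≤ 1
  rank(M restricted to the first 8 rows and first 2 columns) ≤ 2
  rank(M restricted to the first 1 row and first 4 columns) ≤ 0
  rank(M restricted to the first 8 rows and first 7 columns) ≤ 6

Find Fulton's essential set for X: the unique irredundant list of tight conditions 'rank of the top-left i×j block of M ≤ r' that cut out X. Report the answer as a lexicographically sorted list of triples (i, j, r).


Reconstructing r_w from the 24 given conditions:

  row 1: 0 0 0 0 0 0 0 1 1 1
  row 2: 0 0 0 1 1 1 1 2 2 2
  row 3: 0 1 1 2 2 2 2 3 3 3
  row 4: 1 2 2 3 3 3 3 4 4 4
  row 5: 1 2 2 3 4 4 4 5 5 5
  row 6: 1 2 2 3 4 4 5 6 6 6
  row 7: 1 2 2 3 4 5 6 7 7 7
  row 8: 1 2 2 3 4 5 6 7 7 8
  row 9: 1 2 2 3 4 5 6 7 8 9
  row 10: 1 2 3 4 5 6 7 8 9 10

reading off 1-entries of Δ²R: w = (8, 4, 2, 1, 5, 7, 6, 10, 9, 3).

Fulton essential set (6 of the 18 Rothe cells):

[(1, 7, 0), (2, 3, 0), (3, 1, 0), (6, 6, 4), (8, 9, 7), (9, 3, 2)]


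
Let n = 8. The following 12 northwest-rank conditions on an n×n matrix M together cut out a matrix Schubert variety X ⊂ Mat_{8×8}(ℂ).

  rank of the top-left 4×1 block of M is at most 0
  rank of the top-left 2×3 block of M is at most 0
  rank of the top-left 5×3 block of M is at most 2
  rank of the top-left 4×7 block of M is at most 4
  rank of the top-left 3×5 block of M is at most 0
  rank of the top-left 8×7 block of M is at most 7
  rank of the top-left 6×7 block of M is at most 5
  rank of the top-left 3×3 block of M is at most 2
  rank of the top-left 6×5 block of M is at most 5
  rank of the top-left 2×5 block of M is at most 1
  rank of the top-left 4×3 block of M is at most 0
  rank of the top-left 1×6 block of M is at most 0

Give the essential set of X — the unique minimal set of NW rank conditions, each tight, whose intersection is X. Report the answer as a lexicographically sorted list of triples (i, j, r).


Rank table r_w(8×8) implied by the 12 constraints:

  row 1: 0 | 0 | 0 | 0 | 0 | 0 | 1 | 1
  row 2: 0 | 0 | 0 | 0 | 0 | 1 | 2 | 2
  row 3: 0 | 0 | 0 | 0 | 0 | 1 | 2 | 3
  row 4: 0 | 0 | 0 | 1 | 1 | 2 | 3 | 4
  row 5: 1 | 1 | 1 | 2 | 2 | 3 | 4 | 5
  row 6: 1 | 2 | 2 | 3 | 3 | 4 | 5 | 6
  row 7: 1 | 2 | 3 | 4 | 4 | 5 | 6 | 7
  row 8: 1 | 2 | 3 | 4 | 5 | 6 | 7 | 8

second differences of R give the permutation w = (7, 6, 8, 4, 1, 2, 3, 5).

D(w) has 19 cells with 3 SE-corners; essential set:

[(1, 6, 0), (3, 5, 0), (4, 3, 0)]


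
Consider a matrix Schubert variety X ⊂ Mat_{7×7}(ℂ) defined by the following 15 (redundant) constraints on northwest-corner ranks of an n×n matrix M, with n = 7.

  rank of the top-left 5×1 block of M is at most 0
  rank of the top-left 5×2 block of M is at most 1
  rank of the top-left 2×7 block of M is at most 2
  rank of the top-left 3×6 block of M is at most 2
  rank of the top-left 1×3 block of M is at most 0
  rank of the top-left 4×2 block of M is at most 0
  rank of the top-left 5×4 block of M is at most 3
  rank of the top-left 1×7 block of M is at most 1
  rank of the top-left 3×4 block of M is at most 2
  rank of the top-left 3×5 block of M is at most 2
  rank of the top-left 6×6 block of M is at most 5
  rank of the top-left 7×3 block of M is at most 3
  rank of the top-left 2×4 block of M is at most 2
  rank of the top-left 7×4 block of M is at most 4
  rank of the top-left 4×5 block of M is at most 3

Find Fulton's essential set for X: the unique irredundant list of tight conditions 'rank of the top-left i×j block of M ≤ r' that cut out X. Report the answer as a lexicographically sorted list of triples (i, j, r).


Propagating the 15 rank bounds to every northwest block:

  row 1: 0 0 0 1 1 1 1
  row 2: 0 0 1 2 2 2 2
  row 3: 0 0 1 2 2 2 3
  row 4: 0 0 1 2 3 3 4
  row 5: 0 1 2 3 4 4 5
  row 6: 1 2 3 4 5 5 6
  row 7: 1 2 3 4 5 6 7

hence w(1..7) = (4, 3, 7, 5, 2, 1, 6).

D(w) has 12 cells with 4 SE-corners; essential set:

[(1, 3, 0), (3, 6, 2), (4, 2, 0), (5, 1, 0)]


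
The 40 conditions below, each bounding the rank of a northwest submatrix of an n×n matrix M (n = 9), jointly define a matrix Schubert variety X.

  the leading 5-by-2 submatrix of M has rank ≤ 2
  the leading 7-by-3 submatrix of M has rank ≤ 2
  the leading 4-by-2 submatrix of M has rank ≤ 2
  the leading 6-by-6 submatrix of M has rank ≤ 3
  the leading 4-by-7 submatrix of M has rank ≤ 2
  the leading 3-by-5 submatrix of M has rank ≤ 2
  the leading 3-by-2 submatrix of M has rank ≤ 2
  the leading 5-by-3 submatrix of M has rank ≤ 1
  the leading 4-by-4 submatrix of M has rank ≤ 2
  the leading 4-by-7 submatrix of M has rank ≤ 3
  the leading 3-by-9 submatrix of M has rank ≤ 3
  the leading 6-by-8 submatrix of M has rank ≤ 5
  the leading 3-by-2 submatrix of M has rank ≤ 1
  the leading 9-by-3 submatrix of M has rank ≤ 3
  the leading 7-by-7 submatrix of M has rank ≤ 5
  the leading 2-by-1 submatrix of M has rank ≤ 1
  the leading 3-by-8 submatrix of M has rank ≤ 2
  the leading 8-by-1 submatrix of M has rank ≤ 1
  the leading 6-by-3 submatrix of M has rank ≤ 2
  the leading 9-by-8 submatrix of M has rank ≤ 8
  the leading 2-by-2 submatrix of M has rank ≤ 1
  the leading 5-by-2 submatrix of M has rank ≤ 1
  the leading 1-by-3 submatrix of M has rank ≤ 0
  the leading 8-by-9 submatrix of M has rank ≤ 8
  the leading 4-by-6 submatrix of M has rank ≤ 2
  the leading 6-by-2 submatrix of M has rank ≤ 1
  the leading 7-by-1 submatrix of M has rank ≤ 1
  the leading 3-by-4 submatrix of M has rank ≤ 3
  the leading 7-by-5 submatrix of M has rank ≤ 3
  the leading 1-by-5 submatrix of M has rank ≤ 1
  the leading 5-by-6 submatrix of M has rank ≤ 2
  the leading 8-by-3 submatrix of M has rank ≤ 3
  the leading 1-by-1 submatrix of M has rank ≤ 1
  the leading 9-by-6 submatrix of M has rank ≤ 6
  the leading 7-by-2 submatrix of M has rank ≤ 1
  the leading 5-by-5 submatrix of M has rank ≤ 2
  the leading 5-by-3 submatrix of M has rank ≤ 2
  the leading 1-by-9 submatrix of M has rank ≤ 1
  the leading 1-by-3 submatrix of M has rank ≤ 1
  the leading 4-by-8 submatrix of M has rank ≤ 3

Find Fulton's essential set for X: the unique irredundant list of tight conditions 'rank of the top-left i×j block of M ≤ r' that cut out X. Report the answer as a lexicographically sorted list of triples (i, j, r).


The tightest implied rank at each (i,j), from the 40 conditions:

  R[1]: 0 0 0 1 1 1 1 1 1
  R[2]: 1 1 1 2 2 2 2 2 2
  R[3]: 1 1 1 2 2 2 2 2 3
  R[4]: 1 1 1 2 2 2 2 3 4
  R[5]: 1 1 1 2 2 2 3 4 5
  R[6]: 1 1 2 3 3 3 4 5 6
  R[7]: 1 1 2 3 3 4 5 6 7
  R[8]: 1 2 3 4 4 5 6 7 8
  R[9]: 1 2 3 4 5 6 7 8 9

hence w(1..9) = (4, 1, 9, 8, 7, 3, 6, 2, 5).

7 SE-corners of the 21-cell Rothe diagram give Ess(w):

[(1, 3, 0), (3, 8, 2), (4, 7, 2), (5, 3, 1), (5, 6, 2), (7, 2, 1), (7, 5, 3)]


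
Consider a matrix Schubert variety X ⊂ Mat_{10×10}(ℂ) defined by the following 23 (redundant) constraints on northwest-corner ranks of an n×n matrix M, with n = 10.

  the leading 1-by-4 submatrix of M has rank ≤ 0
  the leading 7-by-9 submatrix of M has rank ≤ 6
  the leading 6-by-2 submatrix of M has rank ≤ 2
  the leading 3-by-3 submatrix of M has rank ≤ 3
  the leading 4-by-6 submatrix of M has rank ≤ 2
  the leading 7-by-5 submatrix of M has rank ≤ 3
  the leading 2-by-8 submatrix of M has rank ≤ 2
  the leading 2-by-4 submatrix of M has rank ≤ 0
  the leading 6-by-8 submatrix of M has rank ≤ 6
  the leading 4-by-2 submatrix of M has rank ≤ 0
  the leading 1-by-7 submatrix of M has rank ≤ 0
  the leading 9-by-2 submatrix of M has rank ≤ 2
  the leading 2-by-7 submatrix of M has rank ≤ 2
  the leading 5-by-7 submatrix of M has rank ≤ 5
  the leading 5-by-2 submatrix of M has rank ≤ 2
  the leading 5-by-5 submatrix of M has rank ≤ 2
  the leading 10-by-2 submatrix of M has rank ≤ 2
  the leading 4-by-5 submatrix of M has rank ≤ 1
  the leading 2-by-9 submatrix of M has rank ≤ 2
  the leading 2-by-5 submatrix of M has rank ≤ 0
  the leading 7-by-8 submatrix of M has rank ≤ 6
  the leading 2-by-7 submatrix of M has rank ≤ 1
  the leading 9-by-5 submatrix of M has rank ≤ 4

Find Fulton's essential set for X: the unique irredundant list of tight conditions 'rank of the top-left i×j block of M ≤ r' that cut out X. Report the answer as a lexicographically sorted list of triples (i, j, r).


Rank table r_w(10×10) implied by the 23 constraints:

  R[1]: 0 | 0 | 0 | 0 | 0 | 0 | 0 | 1 | 1 | 1
  R[2]: 0 | 0 | 0 | 0 | 0 | 1 | 1 | 2 | 2 | 2
  R[3]: 0 | 0 | 1 | 1 | 1 | 2 | 2 | 3 | 3 | 3
  R[4]: 0 | 0 | 1 | 1 | 1 | 2 | 3 | 4 | 4 | 4
  R[5]: 1 | 1 | 2 | 2 | 2 | 3 | 4 | 5 | 5 | 5
  R[6]: 1 | 2 | 3 | 3 | 3 | 4 | 5 | 6 | 6 | 6
  R[7]: 1 | 2 | 3 | 3 | 3 | 4 | 5 | 6 | 6 | 7
  R[8]: 1 | 2 | 3 | 4 | 4 | 5 | 6 | 7 | 7 | 8
  R[9]: 1 | 2 | 3 | 4 | 4 | 5 | 6 | 7 | 8 | 9
  R[10]: 1 | 2 | 3 | 4 | 5 | 6 | 7 | 8 | 9 | 10

hence w(1..10) = (8, 6, 3, 7, 1, 2, 10, 4, 9, 5).

7 SE-corners of the 22-cell Rothe diagram give Ess(w):

[(1, 7, 0), (2, 5, 0), (4, 2, 0), (4, 5, 1), (7, 5, 3), (7, 9, 6), (9, 5, 4)]


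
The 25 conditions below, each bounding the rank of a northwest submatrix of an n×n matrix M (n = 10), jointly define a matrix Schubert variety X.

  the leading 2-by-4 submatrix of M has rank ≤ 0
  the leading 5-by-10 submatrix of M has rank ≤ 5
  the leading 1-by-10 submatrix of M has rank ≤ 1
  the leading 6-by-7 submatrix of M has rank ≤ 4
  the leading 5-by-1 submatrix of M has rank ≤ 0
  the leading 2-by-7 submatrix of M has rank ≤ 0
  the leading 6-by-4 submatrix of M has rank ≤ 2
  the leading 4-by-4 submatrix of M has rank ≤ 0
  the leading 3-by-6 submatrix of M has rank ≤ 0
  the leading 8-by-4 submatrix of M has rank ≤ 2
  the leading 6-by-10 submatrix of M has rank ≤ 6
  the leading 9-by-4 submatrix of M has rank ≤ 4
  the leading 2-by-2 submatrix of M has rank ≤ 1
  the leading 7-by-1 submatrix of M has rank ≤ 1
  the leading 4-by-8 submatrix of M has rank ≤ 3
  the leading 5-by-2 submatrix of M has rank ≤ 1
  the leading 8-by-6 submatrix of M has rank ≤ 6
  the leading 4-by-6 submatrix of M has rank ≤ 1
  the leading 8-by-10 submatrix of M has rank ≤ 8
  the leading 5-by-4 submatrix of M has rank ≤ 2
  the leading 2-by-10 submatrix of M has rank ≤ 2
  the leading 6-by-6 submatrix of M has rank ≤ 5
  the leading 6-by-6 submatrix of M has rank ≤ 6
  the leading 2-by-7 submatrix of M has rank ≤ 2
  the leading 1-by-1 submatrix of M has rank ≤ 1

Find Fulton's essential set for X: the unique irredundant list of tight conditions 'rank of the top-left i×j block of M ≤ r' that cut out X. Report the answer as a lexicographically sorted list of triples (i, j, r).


Propagating the 25 rank bounds to every northwest block:

  R[1]: 0  0  0  0  0  0  0  1  1  1
  R[2]: 0  0  0  0  0  0  0  1  2  2
  R[3]: 0  0  0  0  0  0  1  2  3  3
  R[4]: 0  0  0  0  1  1  2  3  4  4
  R[5]: 0  1  1  1  2  2  3  4  5  5
  R[6]: 1  2  2  2  3  3  4  5  6  6
  R[7]: 1  2  2  2  3  4  5  6  7  7
  R[8]: 1  2  2  2  3  4  5  6  7  8
  R[9]: 1  2  3  3  4  5  6  7  8  9
  R[10]: 1  2  3  4  5  6  7  8  9  10

so w = (8, 9, 7, 5, 2, 1, 6, 10, 3, 4).

5 SE-corners of the 29-cell Rothe diagram give Ess(w):

[(2, 7, 0), (3, 6, 0), (4, 4, 0), (5, 1, 0), (8, 4, 2)]


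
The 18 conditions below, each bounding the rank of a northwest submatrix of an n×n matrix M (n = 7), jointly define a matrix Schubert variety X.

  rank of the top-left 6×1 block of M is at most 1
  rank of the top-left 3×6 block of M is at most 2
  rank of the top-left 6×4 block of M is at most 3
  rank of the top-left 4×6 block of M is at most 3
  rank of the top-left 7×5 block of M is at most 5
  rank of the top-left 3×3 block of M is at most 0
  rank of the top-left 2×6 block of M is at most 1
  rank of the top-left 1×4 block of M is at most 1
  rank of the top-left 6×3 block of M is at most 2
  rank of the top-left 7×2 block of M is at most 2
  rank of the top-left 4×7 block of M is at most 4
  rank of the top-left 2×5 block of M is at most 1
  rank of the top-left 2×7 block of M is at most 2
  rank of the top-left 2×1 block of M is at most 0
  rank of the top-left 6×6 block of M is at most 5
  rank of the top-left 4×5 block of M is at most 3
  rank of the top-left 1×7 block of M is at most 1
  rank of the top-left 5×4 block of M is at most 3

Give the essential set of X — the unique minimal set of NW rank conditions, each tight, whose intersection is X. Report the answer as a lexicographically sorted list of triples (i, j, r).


Computing R[i][j] = min implied NW-rank bound (n=7, 18 conditions):

  0, 0, 0, 1, 1, 1, 1
  0, 0, 0, 1, 1, 1, 2
  0, 0, 0, 1, 2, 2, 3
  1, 1, 1, 2, 3, 3, 4
  1, 2, 2, 3, 4, 4, 5
  1, 2, 2, 3, 4, 5, 6
  1, 2, 3, 4, 5, 6, 7

second differences of R give the permutation w = (4, 7, 5, 1, 2, 6, 3).

Rothe diagram D(w) (12 cells), 3 SE-corners (essential conditions):

[(2, 6, 1), (3, 3, 0), (6, 3, 2)]


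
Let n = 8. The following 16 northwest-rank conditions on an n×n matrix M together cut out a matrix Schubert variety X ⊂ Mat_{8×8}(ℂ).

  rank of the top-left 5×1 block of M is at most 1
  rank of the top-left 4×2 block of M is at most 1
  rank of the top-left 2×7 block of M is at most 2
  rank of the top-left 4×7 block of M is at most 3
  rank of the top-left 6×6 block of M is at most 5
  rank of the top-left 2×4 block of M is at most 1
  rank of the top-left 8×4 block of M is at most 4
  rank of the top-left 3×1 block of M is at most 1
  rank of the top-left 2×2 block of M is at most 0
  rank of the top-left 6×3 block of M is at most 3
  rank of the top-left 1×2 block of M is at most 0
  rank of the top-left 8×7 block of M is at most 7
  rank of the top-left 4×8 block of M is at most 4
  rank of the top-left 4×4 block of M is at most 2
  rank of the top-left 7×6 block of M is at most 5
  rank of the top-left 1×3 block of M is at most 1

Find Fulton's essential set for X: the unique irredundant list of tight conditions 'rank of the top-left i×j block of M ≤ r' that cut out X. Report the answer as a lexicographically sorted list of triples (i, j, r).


The tightest implied rank at each (i,j), from the 16 conditions:

  i=1: 0  0  1  1  1  1  1  1
  i=2: 0  0  1  1  2  2  2  2
  i=3: 1  1  2  2  3  3  3  3
  i=4: 1  1  2  2  3  3  3  4
  i=5: 1  2  3  3  4  4  4  5
  i=6: 1  2  3  4  5  5  5  6
  i=7: 1  2  3  4  5  5  6  7
  i=8: 1  2  3  4  5  6  7  8

hence w(1..8) = (3, 5, 1, 8, 2, 4, 7, 6).

6 SE-corners of the 10-cell Rothe diagram give Ess(w):

[(2, 2, 0), (2, 4, 1), (4, 2, 1), (4, 4, 2), (4, 7, 3), (7, 6, 5)]


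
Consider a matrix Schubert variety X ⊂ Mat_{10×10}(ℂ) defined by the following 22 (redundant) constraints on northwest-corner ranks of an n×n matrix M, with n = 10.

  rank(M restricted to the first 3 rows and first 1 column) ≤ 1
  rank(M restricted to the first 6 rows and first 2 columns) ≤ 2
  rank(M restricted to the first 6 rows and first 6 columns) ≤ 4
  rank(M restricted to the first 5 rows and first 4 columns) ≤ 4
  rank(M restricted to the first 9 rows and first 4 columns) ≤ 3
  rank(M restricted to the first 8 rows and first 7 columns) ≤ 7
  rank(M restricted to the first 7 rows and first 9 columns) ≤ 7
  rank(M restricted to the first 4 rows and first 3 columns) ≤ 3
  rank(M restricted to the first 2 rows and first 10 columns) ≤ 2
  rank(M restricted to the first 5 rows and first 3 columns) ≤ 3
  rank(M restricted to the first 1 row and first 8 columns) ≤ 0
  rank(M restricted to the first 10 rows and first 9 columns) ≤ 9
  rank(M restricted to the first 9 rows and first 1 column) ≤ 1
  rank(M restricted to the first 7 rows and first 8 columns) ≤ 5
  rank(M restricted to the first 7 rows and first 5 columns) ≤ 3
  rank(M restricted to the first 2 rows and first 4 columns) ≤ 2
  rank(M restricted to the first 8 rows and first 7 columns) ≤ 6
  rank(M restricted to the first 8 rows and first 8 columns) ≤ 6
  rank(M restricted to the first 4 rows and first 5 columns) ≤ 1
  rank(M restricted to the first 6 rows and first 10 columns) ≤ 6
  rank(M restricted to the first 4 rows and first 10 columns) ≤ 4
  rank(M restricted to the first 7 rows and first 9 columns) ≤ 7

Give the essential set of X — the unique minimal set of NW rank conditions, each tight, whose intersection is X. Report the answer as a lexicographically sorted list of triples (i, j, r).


Propagating the 22 rank bounds to every northwest block:

  row 1: 0  0  0  0  0  0  0  0  1  1
  row 2: 1  1  1  1  1  1  1  1  2  2
  row 3: 1  1  1  1  1  2  2  2  3  3
  row 4: 1  1  1  1  1  2  3  3  4  4
  row 5: 1  2  2  2  2  3  4  4  5  5
  row 6: 1  2  3  3  3  4  5  5  6  6
  row 7: 1  2  3  3  3  4  5  5  6  7
  row 8: 1  2  3  3  4  5  6  6  7  8
  row 9: 1  2  3  3  4  5  6  7  8  9
  row 10: 1  2  3  4  5  6  7  8  9  10

hence w(1..10) = (9, 1, 6, 7, 2, 3, 10, 5, 8, 4).

ℓ(w)=21; the 5 essential cells (i,j,r):

[(1, 8, 0), (4, 5, 1), (7, 5, 3), (7, 8, 5), (9, 4, 3)]


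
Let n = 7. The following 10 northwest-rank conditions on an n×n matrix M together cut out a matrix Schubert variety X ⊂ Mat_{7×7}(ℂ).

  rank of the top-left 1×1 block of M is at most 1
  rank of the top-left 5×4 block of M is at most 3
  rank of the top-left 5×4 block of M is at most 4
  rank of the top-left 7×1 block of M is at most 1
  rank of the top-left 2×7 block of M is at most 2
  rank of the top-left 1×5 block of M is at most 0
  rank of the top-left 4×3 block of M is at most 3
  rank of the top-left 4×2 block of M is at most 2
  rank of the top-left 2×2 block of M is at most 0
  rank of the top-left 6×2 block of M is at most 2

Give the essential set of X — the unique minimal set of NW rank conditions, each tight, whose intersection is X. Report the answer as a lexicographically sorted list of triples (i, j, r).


Recovering R(i,j) via the rank-extension bound from the 10 conditions:

  R[1]: 0  0  0  0  0  1  1
  R[2]: 0  0  1  1  1  2  2
  R[3]: 1  1  2  2  2  3  3
  R[4]: 1  2  3  3  3  4  4
  R[5]: 1  2  3  3  4  5  5
  R[6]: 1  2  3  4  5  6  6
  R[7]: 1  2  3  4  5  6  7

the unique w with this rank table is (6, 3, 1, 2, 5, 4, 7).

ℓ(w)=8; the 3 essential cells (i,j,r):

[(1, 5, 0), (2, 2, 0), (5, 4, 3)]


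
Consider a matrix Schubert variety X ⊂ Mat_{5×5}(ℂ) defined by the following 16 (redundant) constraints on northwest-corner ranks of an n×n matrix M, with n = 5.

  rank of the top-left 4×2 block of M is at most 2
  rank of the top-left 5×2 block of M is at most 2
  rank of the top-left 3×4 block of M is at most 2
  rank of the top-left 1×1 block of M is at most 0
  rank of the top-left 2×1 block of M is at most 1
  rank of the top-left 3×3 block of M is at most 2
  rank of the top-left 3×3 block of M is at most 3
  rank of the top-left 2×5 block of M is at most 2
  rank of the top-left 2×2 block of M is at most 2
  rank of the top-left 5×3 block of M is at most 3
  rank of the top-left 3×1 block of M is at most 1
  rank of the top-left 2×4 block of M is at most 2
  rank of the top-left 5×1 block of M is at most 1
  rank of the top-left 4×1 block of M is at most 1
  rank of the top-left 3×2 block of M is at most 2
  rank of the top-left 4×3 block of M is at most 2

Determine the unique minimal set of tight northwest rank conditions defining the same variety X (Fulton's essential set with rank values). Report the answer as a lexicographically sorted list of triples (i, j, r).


Rank table r_w(5×5) implied by the 16 constraints:

  0 | 1 | 1 | 1 | 1
  1 | 2 | 2 | 2 | 2
  1 | 2 | 2 | 2 | 3
  1 | 2 | 2 | 3 | 4
  1 | 2 | 3 | 4 | 5

so w = (2, 1, 5, 4, 3).

D(w) has 4 cells with 3 SE-corners; essential set:

[(1, 1, 0), (3, 4, 2), (4, 3, 2)]


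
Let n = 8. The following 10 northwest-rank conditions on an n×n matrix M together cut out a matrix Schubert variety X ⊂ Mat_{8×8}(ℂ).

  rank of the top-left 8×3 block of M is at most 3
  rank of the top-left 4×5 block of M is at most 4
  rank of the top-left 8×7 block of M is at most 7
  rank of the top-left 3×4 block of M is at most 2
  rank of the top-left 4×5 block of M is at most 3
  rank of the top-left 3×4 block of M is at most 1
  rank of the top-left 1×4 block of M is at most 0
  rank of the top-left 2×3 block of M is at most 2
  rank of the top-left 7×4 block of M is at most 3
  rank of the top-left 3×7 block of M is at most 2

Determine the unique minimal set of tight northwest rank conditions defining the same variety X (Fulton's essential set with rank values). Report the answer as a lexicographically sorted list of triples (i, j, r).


The tightest implied rank at each (i,j), from the 10 conditions:

  0 0 0 0 1 1 1 1
  1 1 1 1 2 2 2 2
  1 1 1 1 2 2 2 3
  1 2 2 2 3 3 3 4
  1 2 3 3 4 4 4 5
  1 2 3 3 4 5 5 6
  1 2 3 3 4 5 6 7
  1 2 3 4 5 6 7 8

hence w(1..8) = (5, 1, 8, 2, 3, 6, 7, 4).

Rothe diagram D(w) (11 cells), 4 SE-corners (essential conditions):

[(1, 4, 0), (3, 4, 1), (3, 7, 2), (7, 4, 3)]
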